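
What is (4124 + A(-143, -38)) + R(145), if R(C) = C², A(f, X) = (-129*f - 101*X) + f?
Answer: 47291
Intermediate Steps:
A(f, X) = -128*f - 101*X
(4124 + A(-143, -38)) + R(145) = (4124 + (-128*(-143) - 101*(-38))) + 145² = (4124 + (18304 + 3838)) + 21025 = (4124 + 22142) + 21025 = 26266 + 21025 = 47291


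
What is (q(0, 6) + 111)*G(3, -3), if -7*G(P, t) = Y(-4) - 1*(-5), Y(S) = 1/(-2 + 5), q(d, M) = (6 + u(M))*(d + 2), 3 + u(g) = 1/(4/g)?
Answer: -640/7 ≈ -91.429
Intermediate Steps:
u(g) = -3 + g/4 (u(g) = -3 + 1/(4/g) = -3 + g/4)
q(d, M) = (2 + d)*(3 + M/4) (q(d, M) = (6 + (-3 + M/4))*(d + 2) = (3 + M/4)*(2 + d) = (2 + d)*(3 + M/4))
Y(S) = ⅓ (Y(S) = 1/3 = ⅓)
G(P, t) = -16/21 (G(P, t) = -(⅓ - 1*(-5))/7 = -(⅓ + 5)/7 = -⅐*16/3 = -16/21)
(q(0, 6) + 111)*G(3, -3) = ((6 + (½)*6 + 3*0 + (¼)*6*0) + 111)*(-16/21) = ((6 + 3 + 0 + 0) + 111)*(-16/21) = (9 + 111)*(-16/21) = 120*(-16/21) = -640/7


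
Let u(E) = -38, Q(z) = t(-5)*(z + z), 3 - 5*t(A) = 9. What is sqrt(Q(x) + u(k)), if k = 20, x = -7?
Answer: I*sqrt(530)/5 ≈ 4.6043*I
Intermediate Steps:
t(A) = -6/5 (t(A) = 3/5 - 1/5*9 = 3/5 - 9/5 = -6/5)
Q(z) = -12*z/5 (Q(z) = -6*(z + z)/5 = -12*z/5)
sqrt(Q(x) + u(k)) = sqrt(-12/5*(-7) - 38) = sqrt(84/5 - 38) = sqrt(-106/5) = I*sqrt(530)/5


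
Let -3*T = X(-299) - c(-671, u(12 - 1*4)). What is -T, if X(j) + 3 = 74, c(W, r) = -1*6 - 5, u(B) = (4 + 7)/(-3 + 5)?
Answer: 82/3 ≈ 27.333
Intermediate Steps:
u(B) = 11/2
c(W, r) = -11 (c(W, r) = -6 - 5 = -11)
X(j) = 71 (X(j) = -3 + 74 = 71)
T = -82/3 (T = -(71 - 1*(-11))/3 = -(71 + 11)/3 = -⅓*82 = -82/3 ≈ -27.333)
-T = -1*(-82/3) = 82/3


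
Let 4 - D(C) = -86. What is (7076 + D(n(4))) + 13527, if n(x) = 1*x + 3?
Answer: 20693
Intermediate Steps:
n(x) = 3 + x (n(x) = x + 3 = 3 + x)
D(C) = 90 (D(C) = 4 - 1*(-86) = 4 + 86 = 90)
(7076 + D(n(4))) + 13527 = (7076 + 90) + 13527 = 7166 + 13527 = 20693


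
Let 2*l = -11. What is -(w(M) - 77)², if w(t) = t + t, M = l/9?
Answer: -495616/81 ≈ -6118.7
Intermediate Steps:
l = -11/2 (l = (½)*(-11) = -11/2 ≈ -5.5000)
M = -11/18 (M = -11/2/9 = -11/2*⅑ = -11/18 ≈ -0.61111)
w(t) = 2*t
-(w(M) - 77)² = -(2*(-11/18) - 77)² = -(-11/9 - 77)² = -(-704/9)² = -1*495616/81 = -495616/81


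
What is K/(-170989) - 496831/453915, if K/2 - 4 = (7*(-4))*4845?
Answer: 779590829/1583968815 ≈ 0.49218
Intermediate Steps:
K = -271312 (K = 8 + 2*((7*(-4))*4845) = 8 + 2*(-28*4845) = 8 + 2*(-135660) = 8 - 271320 = -271312)
K/(-170989) - 496831/453915 = -271312/(-170989) - 496831/453915 = -271312*(-1/170989) - 496831*1/453915 = 271312/170989 - 496831/453915 = 779590829/1583968815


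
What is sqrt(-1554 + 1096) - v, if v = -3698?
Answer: 3698 + I*sqrt(458) ≈ 3698.0 + 21.401*I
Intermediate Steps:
sqrt(-1554 + 1096) - v = sqrt(-1554 + 1096) - 1*(-3698) = sqrt(-458) + 3698 = I*sqrt(458) + 3698 = 3698 + I*sqrt(458)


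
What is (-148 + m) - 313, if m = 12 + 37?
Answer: -412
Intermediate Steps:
m = 49
(-148 + m) - 313 = (-148 + 49) - 313 = -99 - 313 = -412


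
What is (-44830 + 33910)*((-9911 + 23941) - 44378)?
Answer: 331400160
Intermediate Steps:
(-44830 + 33910)*((-9911 + 23941) - 44378) = -10920*(14030 - 44378) = -10920*(-30348) = 331400160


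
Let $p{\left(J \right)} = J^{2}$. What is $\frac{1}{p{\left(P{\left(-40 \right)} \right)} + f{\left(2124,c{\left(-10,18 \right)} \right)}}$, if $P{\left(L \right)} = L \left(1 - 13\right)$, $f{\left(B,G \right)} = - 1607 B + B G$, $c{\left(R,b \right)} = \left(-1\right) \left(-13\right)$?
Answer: $- \frac{1}{3155256} \approx -3.1693 \cdot 10^{-7}$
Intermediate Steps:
$c{\left(R,b \right)} = 13$
$P{\left(L \right)} = - 12 L$ ($P{\left(L \right)} = L \left(1 - 13\right) = L \left(-12\right) = - 12 L$)
$\frac{1}{p{\left(P{\left(-40 \right)} \right)} + f{\left(2124,c{\left(-10,18 \right)} \right)}} = \frac{1}{\left(\left(-12\right) \left(-40\right)\right)^{2} + 2124 \left(-1607 + 13\right)} = \frac{1}{480^{2} + 2124 \left(-1594\right)} = \frac{1}{230400 - 3385656} = \frac{1}{-3155256} = - \frac{1}{3155256}$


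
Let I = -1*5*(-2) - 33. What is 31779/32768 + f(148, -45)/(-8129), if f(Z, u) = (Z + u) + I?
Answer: 255710051/266371072 ≈ 0.95998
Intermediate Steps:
I = -23 (I = -5*(-2) - 33 = 10 - 33 = -23)
f(Z, u) = -23 + Z + u (f(Z, u) = (Z + u) - 23 = -23 + Z + u)
31779/32768 + f(148, -45)/(-8129) = 31779/32768 + (-23 + 148 - 45)/(-8129) = 31779*(1/32768) + 80*(-1/8129) = 31779/32768 - 80/8129 = 255710051/266371072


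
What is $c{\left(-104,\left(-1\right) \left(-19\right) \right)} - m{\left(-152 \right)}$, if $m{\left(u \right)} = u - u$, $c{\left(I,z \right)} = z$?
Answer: $19$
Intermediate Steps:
$m{\left(u \right)} = 0$
$c{\left(-104,\left(-1\right) \left(-19\right) \right)} - m{\left(-152 \right)} = \left(-1\right) \left(-19\right) - 0 = 19 + 0 = 19$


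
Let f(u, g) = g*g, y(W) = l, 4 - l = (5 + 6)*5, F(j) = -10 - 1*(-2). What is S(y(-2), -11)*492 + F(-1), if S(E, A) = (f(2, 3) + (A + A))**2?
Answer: 83140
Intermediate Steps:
F(j) = -8 (F(j) = -10 + 2 = -8)
l = -51 (l = 4 - (5 + 6)*5 = 4 - 11*5 = 4 - 1*55 = 4 - 55 = -51)
y(W) = -51
f(u, g) = g**2
S(E, A) = (9 + 2*A)**2 (S(E, A) = (3**2 + (A + A))**2 = (9 + 2*A)**2)
S(y(-2), -11)*492 + F(-1) = (9 + 2*(-11))**2*492 - 8 = (9 - 22)**2*492 - 8 = (-13)**2*492 - 8 = 169*492 - 8 = 83148 - 8 = 83140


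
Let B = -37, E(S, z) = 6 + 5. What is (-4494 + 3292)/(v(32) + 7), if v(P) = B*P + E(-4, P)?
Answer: 601/583 ≈ 1.0309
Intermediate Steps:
E(S, z) = 11
v(P) = 11 - 37*P (v(P) = -37*P + 11 = 11 - 37*P)
(-4494 + 3292)/(v(32) + 7) = (-4494 + 3292)/((11 - 37*32) + 7) = -1202/((11 - 1184) + 7) = -1202/(-1173 + 7) = -1202/(-1166) = -1202*(-1/1166) = 601/583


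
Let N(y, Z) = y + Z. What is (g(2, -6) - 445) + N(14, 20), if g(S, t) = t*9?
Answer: -465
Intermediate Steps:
N(y, Z) = Z + y
g(S, t) = 9*t
(g(2, -6) - 445) + N(14, 20) = (9*(-6) - 445) + (20 + 14) = (-54 - 445) + 34 = -499 + 34 = -465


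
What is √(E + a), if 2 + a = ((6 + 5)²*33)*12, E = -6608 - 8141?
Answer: 3*√3685 ≈ 182.11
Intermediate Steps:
E = -14749
a = 47914 (a = -2 + ((6 + 5)²*33)*12 = -2 + (11²*33)*12 = -2 + (121*33)*12 = -2 + 3993*12 = -2 + 47916 = 47914)
√(E + a) = √(-14749 + 47914) = √33165 = 3*√3685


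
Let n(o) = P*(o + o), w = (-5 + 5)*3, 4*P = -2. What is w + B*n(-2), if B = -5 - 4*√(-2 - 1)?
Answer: -10 - 8*I*√3 ≈ -10.0 - 13.856*I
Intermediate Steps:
P = -½ (P = (¼)*(-2) = -½ ≈ -0.50000)
w = 0 (w = 0*3 = 0)
n(o) = -o (n(o) = -(o + o)/2 = -o)
B = -5 - 4*I*√3 ≈ -5.0 - 6.9282*I
w + B*n(-2) = 0 + (-5 - 4*I*√3)*(-1*(-2)) = 0 + (-5 - 4*I*√3)*2 = 0 + (-10 - 8*I*√3) = -10 - 8*I*√3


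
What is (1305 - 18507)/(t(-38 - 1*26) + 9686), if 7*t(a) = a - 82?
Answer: -20069/11276 ≈ -1.7798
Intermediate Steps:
t(a) = -82/7 + a/7 (t(a) = (a - 82)/7 = (-82 + a)/7 = -82/7 + a/7)
(1305 - 18507)/(t(-38 - 1*26) + 9686) = (1305 - 18507)/((-82/7 + (-38 - 1*26)/7) + 9686) = -17202/((-82/7 + (-38 - 26)/7) + 9686) = -17202/((-82/7 + (1/7)*(-64)) + 9686) = -17202/((-82/7 - 64/7) + 9686) = -17202/(-146/7 + 9686) = -17202/67656/7 = -17202*7/67656 = -20069/11276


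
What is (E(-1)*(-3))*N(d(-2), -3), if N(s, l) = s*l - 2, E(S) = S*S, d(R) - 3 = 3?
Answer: 60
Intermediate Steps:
d(R) = 6 (d(R) = 3 + 3 = 6)
E(S) = S²
N(s, l) = -2 + l*s (N(s, l) = l*s - 2 = -2 + l*s)
(E(-1)*(-3))*N(d(-2), -3) = ((-1)²*(-3))*(-2 - 3*6) = (1*(-3))*(-2 - 18) = -3*(-20) = 60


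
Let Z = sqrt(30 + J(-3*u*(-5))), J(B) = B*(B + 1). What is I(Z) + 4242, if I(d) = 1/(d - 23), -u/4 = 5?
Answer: 378390665/89201 + 3*sqrt(9970)/89201 ≈ 4242.0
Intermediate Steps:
u = -20 (u = -4*5 = -20)
J(B) = B*(1 + B)
Z = 3*sqrt(9970) (Z = sqrt(30 + (-3*(-20)*(-5))*(1 - 3*(-20)*(-5))) = sqrt(30 + (60*(-5))*(1 + 60*(-5))) = sqrt(30 - 300*(1 - 300)) = sqrt(30 - 300*(-299)) = sqrt(30 + 89700) = sqrt(89730) = 3*sqrt(9970) ≈ 299.55)
I(d) = 1/(-23 + d)
I(Z) + 4242 = 1/(-23 + 3*sqrt(9970)) + 4242 = 4242 + 1/(-23 + 3*sqrt(9970))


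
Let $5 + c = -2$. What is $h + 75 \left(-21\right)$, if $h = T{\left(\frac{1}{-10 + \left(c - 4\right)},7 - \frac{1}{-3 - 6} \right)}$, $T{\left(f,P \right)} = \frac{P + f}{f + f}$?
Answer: $- \frac{9895}{6} \approx -1649.2$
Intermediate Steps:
$c = -7$ ($c = -5 - 2 = -7$)
$T{\left(f,P \right)} = \frac{P + f}{2 f}$
$h = - \frac{445}{6}$ ($h = \frac{\left(7 - \frac{1}{-3 - 6}\right) + \frac{1}{-10 - 11}}{2 \frac{1}{-10 - 11}} = \frac{\left(7 - \frac{1}{-9}\right) + \frac{1}{-10 - 11}}{2 \frac{1}{-10 - 11}} = \frac{\left(7 - - \frac{1}{9}\right) + \frac{1}{-10 - 11}}{2 \frac{1}{-10 - 11}} = \frac{\left(7 + \frac{1}{9}\right) + \frac{1}{-21}}{2 \frac{1}{-21}} = \frac{\frac{64}{9} - \frac{1}{21}}{2 \left(- \frac{1}{21}\right)} = \frac{1}{2} \left(-21\right) \frac{445}{63} = - \frac{445}{6} \approx -74.167$)
$h + 75 \left(-21\right) = - \frac{445}{6} + 75 \left(-21\right) = - \frac{445}{6} - 1575 = - \frac{9895}{6}$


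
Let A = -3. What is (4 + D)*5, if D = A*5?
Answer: -55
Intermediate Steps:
D = -15 (D = -3*5 = -15)
(4 + D)*5 = (4 - 15)*5 = -11*5 = -55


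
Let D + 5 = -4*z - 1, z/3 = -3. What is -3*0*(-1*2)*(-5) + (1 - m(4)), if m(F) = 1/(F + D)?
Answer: 33/34 ≈ 0.97059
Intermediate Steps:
z = -9 (z = 3*(-3) = -9)
D = 30 (D = -5 + (-4*(-9) - 1) = -5 + (36 - 1) = -5 + 35 = 30)
m(F) = 1/(30 + F) (m(F) = 1/(F + 30) = 1/(30 + F))
-3*0*(-1*2)*(-5) + (1 - m(4)) = -3*0*(-1*2)*(-5) + (1 - 1/(30 + 4)) = -3*0*(-2)*(-5) + (1 - 1/34) = -0*(-5) + (1 - 1*1/34) = -3*0 + (1 - 1/34) = 0 + 33/34 = 33/34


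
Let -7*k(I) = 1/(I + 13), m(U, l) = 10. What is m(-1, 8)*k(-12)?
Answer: -10/7 ≈ -1.4286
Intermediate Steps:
k(I) = -1/(7*(13 + I)) (k(I) = -1/(7*(I + 13)) = -1/(7*(13 + I)))
m(-1, 8)*k(-12) = 10*(-1/(91 + 7*(-12))) = 10*(-1/(91 - 84)) = 10*(-1/7) = 10*(-1*⅐) = 10*(-⅐) = -10/7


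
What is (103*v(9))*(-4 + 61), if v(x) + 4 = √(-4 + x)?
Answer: -23484 + 5871*√5 ≈ -10356.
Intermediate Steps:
v(x) = -4 + √(-4 + x)
(103*v(9))*(-4 + 61) = (103*(-4 + √(-4 + 9)))*(-4 + 61) = (103*(-4 + √5))*57 = (-412 + 103*√5)*57 = -23484 + 5871*√5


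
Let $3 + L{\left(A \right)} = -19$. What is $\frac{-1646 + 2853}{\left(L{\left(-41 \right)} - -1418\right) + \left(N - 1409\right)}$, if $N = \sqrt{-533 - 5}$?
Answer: $- \frac{15691}{707} - \frac{1207 i \sqrt{538}}{707} \approx -22.194 - 39.599 i$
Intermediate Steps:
$L{\left(A \right)} = -22$ ($L{\left(A \right)} = -3 - 19 = -22$)
$N = i \sqrt{538}$ ($N = \sqrt{-533 + \left(-47 + 42\right)} = \sqrt{-533 - 5} = \sqrt{-538} = i \sqrt{538} \approx 23.195 i$)
$\frac{-1646 + 2853}{\left(L{\left(-41 \right)} - -1418\right) + \left(N - 1409\right)} = \frac{-1646 + 2853}{\left(-22 - -1418\right) - \left(1409 - i \sqrt{538}\right)} = \frac{1207}{\left(-22 + 1418\right) - \left(1409 - i \sqrt{538}\right)} = \frac{1207}{1396 - \left(1409 - i \sqrt{538}\right)} = \frac{1207}{-13 + i \sqrt{538}}$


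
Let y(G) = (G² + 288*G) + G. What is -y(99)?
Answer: -38412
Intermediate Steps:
y(G) = G² + 289*G
-y(99) = -99*(289 + 99) = -99*388 = -1*38412 = -38412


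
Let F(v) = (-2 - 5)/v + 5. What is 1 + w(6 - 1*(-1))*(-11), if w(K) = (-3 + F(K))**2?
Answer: -10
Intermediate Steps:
F(v) = 5 - 7/v (F(v) = -7/v + 5 = 5 - 7/v)
w(K) = (2 - 7/K)**2 (w(K) = (-3 + (5 - 7/K))**2 = (2 - 7/K)**2)
1 + w(6 - 1*(-1))*(-11) = 1 + ((-7 + 2*(6 - 1*(-1)))**2/(6 - 1*(-1))**2)*(-11) = 1 + ((-7 + 2*(6 + 1))**2/(6 + 1)**2)*(-11) = 1 + ((-7 + 2*7)**2/7**2)*(-11) = 1 + ((-7 + 14)**2/49)*(-11) = 1 + ((1/49)*7**2)*(-11) = 1 + ((1/49)*49)*(-11) = 1 + 1*(-11) = 1 - 11 = -10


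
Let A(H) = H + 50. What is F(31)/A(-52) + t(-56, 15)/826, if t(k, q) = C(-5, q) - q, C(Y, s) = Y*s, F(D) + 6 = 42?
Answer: -7479/413 ≈ -18.109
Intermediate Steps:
F(D) = 36 (F(D) = -6 + 42 = 36)
A(H) = 50 + H
t(k, q) = -6*q (t(k, q) = -5*q - q = -6*q)
F(31)/A(-52) + t(-56, 15)/826 = 36/(50 - 52) - 6*15/826 = 36/(-2) - 90*1/826 = 36*(-1/2) - 45/413 = -18 - 45/413 = -7479/413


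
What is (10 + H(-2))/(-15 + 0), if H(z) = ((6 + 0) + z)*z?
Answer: -2/15 ≈ -0.13333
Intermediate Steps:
H(z) = z*(6 + z) (H(z) = (6 + z)*z = z*(6 + z))
(10 + H(-2))/(-15 + 0) = (10 - 2*(6 - 2))/(-15 + 0) = (10 - 2*4)/(-15) = -(10 - 8)/15 = -1/15*2 = -2/15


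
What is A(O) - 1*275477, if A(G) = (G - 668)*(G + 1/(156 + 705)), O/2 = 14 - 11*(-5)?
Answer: -300159767/861 ≈ -3.4862e+5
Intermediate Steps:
O = 138 (O = 2*(14 - 11*(-5)) = 2*(14 + 55) = 2*69 = 138)
A(G) = (-668 + G)*(1/861 + G) (A(G) = (-668 + G)*(G + 1/861) = (-668 + G)*(1/861 + G))
A(O) - 1*275477 = (-668/861 + 138² - 575147/861*138) - 1*275477 = (-668/861 + 19044 - 26456762/287) - 275477 = -62974070/861 - 275477 = -300159767/861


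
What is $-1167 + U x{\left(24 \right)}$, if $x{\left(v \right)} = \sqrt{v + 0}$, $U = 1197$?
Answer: $-1167 + 2394 \sqrt{6} \approx 4697.1$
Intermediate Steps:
$x{\left(v \right)} = \sqrt{v}$
$-1167 + U x{\left(24 \right)} = -1167 + 1197 \sqrt{24} = -1167 + 1197 \cdot 2 \sqrt{6} = -1167 + 2394 \sqrt{6}$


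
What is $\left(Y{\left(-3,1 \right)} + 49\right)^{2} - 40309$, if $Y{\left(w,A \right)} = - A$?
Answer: $-38005$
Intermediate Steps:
$\left(Y{\left(-3,1 \right)} + 49\right)^{2} - 40309 = \left(\left(-1\right) 1 + 49\right)^{2} - 40309 = \left(-1 + 49\right)^{2} - 40309 = 48^{2} - 40309 = 2304 - 40309 = -38005$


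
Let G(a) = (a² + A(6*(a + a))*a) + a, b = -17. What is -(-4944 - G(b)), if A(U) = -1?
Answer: 5233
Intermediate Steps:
G(a) = a² (G(a) = (a² - a) + a = a²)
-(-4944 - G(b)) = -(-4944 - 1*(-17)²) = -(-4944 - 1*289) = -(-4944 - 289) = -1*(-5233) = 5233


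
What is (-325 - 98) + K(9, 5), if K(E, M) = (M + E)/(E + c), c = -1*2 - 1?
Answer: -1262/3 ≈ -420.67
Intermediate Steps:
c = -3 (c = -2 - 1 = -3)
K(E, M) = (E + M)/(-3 + E) (K(E, M) = (M + E)/(E - 3) = (E + M)/(-3 + E))
(-325 - 98) + K(9, 5) = (-325 - 98) + (9 + 5)/(-3 + 9) = -423 + 14/6 = -423 + (1/6)*14 = -423 + 7/3 = -1262/3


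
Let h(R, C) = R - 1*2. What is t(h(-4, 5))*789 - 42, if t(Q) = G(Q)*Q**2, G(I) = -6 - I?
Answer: -42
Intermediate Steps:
h(R, C) = -2 + R (h(R, C) = R - 2 = -2 + R)
t(Q) = Q**2*(-6 - Q) (t(Q) = (-6 - Q)*Q**2 = Q**2*(-6 - Q))
t(h(-4, 5))*789 - 42 = ((-2 - 4)**2*(-6 - (-2 - 4)))*789 - 42 = ((-6)**2*(-6 - 1*(-6)))*789 - 42 = (36*(-6 + 6))*789 - 42 = (36*0)*789 - 42 = 0*789 - 42 = 0 - 42 = -42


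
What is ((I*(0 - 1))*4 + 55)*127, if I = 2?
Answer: 5969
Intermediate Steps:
((I*(0 - 1))*4 + 55)*127 = ((2*(0 - 1))*4 + 55)*127 = ((2*(-1))*4 + 55)*127 = (-2*4 + 55)*127 = (-8 + 55)*127 = 47*127 = 5969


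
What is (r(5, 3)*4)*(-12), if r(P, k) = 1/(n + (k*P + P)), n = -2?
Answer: -8/3 ≈ -2.6667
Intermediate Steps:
r(P, k) = 1/(-2 + P + P*k) (r(P, k) = 1/(-2 + (k*P + P)) = 1/(-2 + (P*k + P)) = 1/(-2 + (P + P*k)) = 1/(-2 + P + P*k))
(r(5, 3)*4)*(-12) = (4/(-2 + 5 + 5*3))*(-12) = (4/(-2 + 5 + 15))*(-12) = (4/18)*(-12) = ((1/18)*4)*(-12) = (2/9)*(-12) = -8/3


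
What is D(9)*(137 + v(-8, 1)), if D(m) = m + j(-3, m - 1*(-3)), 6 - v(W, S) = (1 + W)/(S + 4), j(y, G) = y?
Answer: 4332/5 ≈ 866.40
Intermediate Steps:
v(W, S) = 6 - (1 + W)/(4 + S) (v(W, S) = 6 - (1 + W)/(S + 4) = 6 - (1 + W)/(4 + S))
D(m) = -3 + m (D(m) = m - 3 = -3 + m)
D(9)*(137 + v(-8, 1)) = (-3 + 9)*(137 + (23 - 1*(-8) + 6*1)/(4 + 1)) = 6*(137 + (23 + 8 + 6)/5) = 6*(137 + (1/5)*37) = 6*(137 + 37/5) = 6*(722/5) = 4332/5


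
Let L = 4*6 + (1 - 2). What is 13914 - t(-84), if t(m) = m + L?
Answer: 13975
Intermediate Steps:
L = 23 (L = 24 - 1 = 23)
t(m) = 23 + m (t(m) = m + 23 = 23 + m)
13914 - t(-84) = 13914 - (23 - 84) = 13914 - 1*(-61) = 13914 + 61 = 13975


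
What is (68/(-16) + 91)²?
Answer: 120409/16 ≈ 7525.6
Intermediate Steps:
(68/(-16) + 91)² = (68*(-1/16) + 91)² = (-17/4 + 91)² = (347/4)² = 120409/16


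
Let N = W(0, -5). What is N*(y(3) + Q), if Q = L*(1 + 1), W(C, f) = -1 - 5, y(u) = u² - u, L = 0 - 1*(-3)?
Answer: -72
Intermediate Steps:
L = 3 (L = 0 + 3 = 3)
W(C, f) = -6
Q = 6 (Q = 3*(1 + 1) = 3*2 = 6)
N = -6
N*(y(3) + Q) = -6*(3*(-1 + 3) + 6) = -6*(3*2 + 6) = -6*(6 + 6) = -6*12 = -72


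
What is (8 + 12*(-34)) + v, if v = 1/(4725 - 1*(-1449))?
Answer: -2469599/6174 ≈ -400.00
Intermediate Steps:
v = 1/6174 (v = 1/(4725 + 1449) = 1/6174 ≈ 0.00016197)
(8 + 12*(-34)) + v = (8 + 12*(-34)) + 1/6174 = (8 - 408) + 1/6174 = -400 + 1/6174 = -2469599/6174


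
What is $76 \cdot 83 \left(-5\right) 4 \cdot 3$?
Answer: $-378480$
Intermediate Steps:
$76 \cdot 83 \left(-5\right) 4 \cdot 3 = 6308 \left(\left(-20\right) 3\right) = 6308 \left(-60\right) = -378480$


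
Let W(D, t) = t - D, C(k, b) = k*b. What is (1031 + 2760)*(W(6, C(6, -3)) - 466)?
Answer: -1857590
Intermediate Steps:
C(k, b) = b*k
(1031 + 2760)*(W(6, C(6, -3)) - 466) = (1031 + 2760)*((-3*6 - 1*6) - 466) = 3791*((-18 - 6) - 466) = 3791*(-24 - 466) = 3791*(-490) = -1857590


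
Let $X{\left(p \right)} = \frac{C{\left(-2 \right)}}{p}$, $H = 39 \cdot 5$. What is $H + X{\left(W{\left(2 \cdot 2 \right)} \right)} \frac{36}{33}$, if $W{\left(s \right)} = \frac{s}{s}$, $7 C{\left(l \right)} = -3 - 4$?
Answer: $\frac{2133}{11} \approx 193.91$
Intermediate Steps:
$H = 195$
$C{\left(l \right)} = -1$ ($C{\left(l \right)} = \frac{-3 - 4}{7} = \frac{1}{7} \left(-7\right) = -1$)
$W{\left(s \right)} = 1$
$X{\left(p \right)} = - \frac{1}{p}$
$H + X{\left(W{\left(2 \cdot 2 \right)} \right)} \frac{36}{33} = 195 + - 1^{-1} \cdot \frac{36}{33} = 195 + \left(-1\right) 1 \cdot 36 \cdot \frac{1}{33} = 195 - \frac{12}{11} = \frac{2133}{11}$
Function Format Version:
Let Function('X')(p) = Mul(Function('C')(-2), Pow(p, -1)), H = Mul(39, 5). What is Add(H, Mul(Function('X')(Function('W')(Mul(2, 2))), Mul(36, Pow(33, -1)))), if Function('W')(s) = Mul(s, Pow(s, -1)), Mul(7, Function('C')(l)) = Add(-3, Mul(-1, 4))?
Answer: Rational(2133, 11) ≈ 193.91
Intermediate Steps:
H = 195
Function('C')(l) = -1 (Function('C')(l) = Mul(Rational(1, 7), Add(-3, Mul(-1, 4))) = Mul(Rational(1, 7), Add(-3, -4)) = Mul(Rational(1, 7), -7) = -1)
Function('W')(s) = 1
Function('X')(p) = Mul(-1, Pow(p, -1))
Add(H, Mul(Function('X')(Function('W')(Mul(2, 2))), Mul(36, Pow(33, -1)))) = Add(195, Mul(Mul(-1, Pow(1, -1)), Mul(36, Pow(33, -1)))) = Add(195, Mul(Mul(-1, 1), Mul(36, Rational(1, 33)))) = Add(195, Mul(-1, Rational(12, 11))) = Add(195, Rational(-12, 11)) = Rational(2133, 11)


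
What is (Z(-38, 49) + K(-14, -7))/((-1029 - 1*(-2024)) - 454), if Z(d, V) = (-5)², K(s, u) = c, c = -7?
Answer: 18/541 ≈ 0.033272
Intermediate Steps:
K(s, u) = -7
Z(d, V) = 25
(Z(-38, 49) + K(-14, -7))/((-1029 - 1*(-2024)) - 454) = (25 - 7)/((-1029 - 1*(-2024)) - 454) = 18/((-1029 + 2024) - 454) = 18/(995 - 454) = 18/541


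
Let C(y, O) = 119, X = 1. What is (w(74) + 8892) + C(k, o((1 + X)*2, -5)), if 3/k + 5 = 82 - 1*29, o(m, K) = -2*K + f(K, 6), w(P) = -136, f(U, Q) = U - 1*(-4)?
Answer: 8875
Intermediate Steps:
f(U, Q) = 4 + U (f(U, Q) = U + 4 = 4 + U)
o(m, K) = 4 - K (o(m, K) = -2*K + (4 + K) = 4 - K)
k = 1/16 (k = 3/(-5 + (82 - 1*29)) = 3/(-5 + (82 - 29)) = 3/(-5 + 53) = 3/48 = 3*(1/48) = 1/16 ≈ 0.062500)
(w(74) + 8892) + C(k, o((1 + X)*2, -5)) = (-136 + 8892) + 119 = 8756 + 119 = 8875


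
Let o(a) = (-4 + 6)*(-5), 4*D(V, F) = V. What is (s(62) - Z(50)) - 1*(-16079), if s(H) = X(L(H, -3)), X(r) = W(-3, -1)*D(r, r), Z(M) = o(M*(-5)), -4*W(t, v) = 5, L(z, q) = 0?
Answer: 16089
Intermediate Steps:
D(V, F) = V/4
W(t, v) = -5/4 (W(t, v) = -¼*5 = -5/4)
o(a) = -10 (o(a) = 2*(-5) = -10)
Z(M) = -10
X(r) = -5*r/16
s(H) = 0 (s(H) = -5/16*0 = 0)
(s(62) - Z(50)) - 1*(-16079) = (0 - 1*(-10)) - 1*(-16079) = (0 + 10) + 16079 = 10 + 16079 = 16089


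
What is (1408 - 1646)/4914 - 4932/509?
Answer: -1739785/178659 ≈ -9.7380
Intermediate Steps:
(1408 - 1646)/4914 - 4932/509 = -238*1/4914 - 4932*1/509 = -17/351 - 4932/509 = -1739785/178659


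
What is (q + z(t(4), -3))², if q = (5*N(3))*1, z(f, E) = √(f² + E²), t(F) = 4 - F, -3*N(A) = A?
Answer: 4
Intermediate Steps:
N(A) = -A/3
z(f, E) = √(E² + f²)
q = -5 (q = (5*(-⅓*3))*1 = (5*(-1))*1 = -5*1 = -5)
(q + z(t(4), -3))² = (-5 + √((-3)² + (4 - 1*4)²))² = (-5 + √(9 + (4 - 4)²))² = (-5 + √(9 + 0²))² = (-5 + √(9 + 0))² = (-5 + √9)² = (-5 + 3)² = (-2)² = 4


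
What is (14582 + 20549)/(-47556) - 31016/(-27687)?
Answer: 167441633/438894324 ≈ 0.38151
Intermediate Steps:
(14582 + 20549)/(-47556) - 31016/(-27687) = 35131*(-1/47556) - 31016*(-1/27687) = -35131/47556 + 31016/27687 = 167441633/438894324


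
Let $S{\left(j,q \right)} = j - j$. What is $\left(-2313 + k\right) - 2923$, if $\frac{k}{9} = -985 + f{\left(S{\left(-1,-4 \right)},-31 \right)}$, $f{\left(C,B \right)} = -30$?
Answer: $-14371$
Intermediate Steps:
$S{\left(j,q \right)} = 0$
$k = -9135$ ($k = 9 \left(-985 - 30\right) = 9 \left(-1015\right) = -9135$)
$\left(-2313 + k\right) - 2923 = \left(-2313 - 9135\right) - 2923 = -11448 - 2923 = -14371$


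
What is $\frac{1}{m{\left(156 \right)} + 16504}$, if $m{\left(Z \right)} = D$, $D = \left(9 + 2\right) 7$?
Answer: $\frac{1}{16581} \approx 6.031 \cdot 10^{-5}$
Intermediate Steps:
$D = 77$ ($D = 11 \cdot 7 = 77$)
$m{\left(Z \right)} = 77$
$\frac{1}{m{\left(156 \right)} + 16504} = \frac{1}{77 + 16504} = \frac{1}{16581}$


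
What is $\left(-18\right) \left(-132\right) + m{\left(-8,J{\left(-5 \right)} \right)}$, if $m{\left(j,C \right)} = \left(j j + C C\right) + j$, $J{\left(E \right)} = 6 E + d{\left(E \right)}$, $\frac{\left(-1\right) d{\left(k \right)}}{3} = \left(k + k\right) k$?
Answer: $34832$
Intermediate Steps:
$d{\left(k \right)} = - 6 k^{2}$ ($d{\left(k \right)} = - 3 \left(k + k\right) k = - 3 \cdot 2 k k = - 3 \cdot 2 k^{2} = - 6 k^{2}$)
$J{\left(E \right)} = - 6 E^{2} + 6 E$ ($J{\left(E \right)} = 6 E - 6 E^{2} = - 6 E^{2} + 6 E$)
$m{\left(j,C \right)} = j + C^{2} + j^{2}$ ($m{\left(j,C \right)} = \left(j^{2} + C^{2}\right) + j = \left(C^{2} + j^{2}\right) + j = j + C^{2} + j^{2}$)
$\left(-18\right) \left(-132\right) + m{\left(-8,J{\left(-5 \right)} \right)} = \left(-18\right) \left(-132\right) + \left(-8 + \left(6 \left(-5\right) \left(1 - -5\right)\right)^{2} + \left(-8\right)^{2}\right) = 2376 + \left(-8 + \left(6 \left(-5\right) \left(1 + 5\right)\right)^{2} + 64\right) = 2376 + \left(-8 + \left(6 \left(-5\right) 6\right)^{2} + 64\right) = 2376 + \left(-8 + \left(-180\right)^{2} + 64\right) = 2376 + \left(-8 + 32400 + 64\right) = 2376 + 32456 = 34832$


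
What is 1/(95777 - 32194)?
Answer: 1/63583 ≈ 1.5727e-5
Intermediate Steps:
1/(95777 - 32194) = 1/63583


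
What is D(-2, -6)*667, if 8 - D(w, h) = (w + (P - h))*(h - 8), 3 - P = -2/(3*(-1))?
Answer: 193430/3 ≈ 64477.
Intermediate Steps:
P = 7/3 (P = 3 - (-2)/(3*(-1)) = 3 - (-2)/(-3) = 3 - (-2)*(-1)/3 = 3 - 1*⅔ = 3 - ⅔ = 7/3 ≈ 2.3333)
D(w, h) = 8 - (-8 + h)*(7/3 + w - h) (D(w, h) = 8 - (w + (7/3 - h))*(h - 8) = 8 - (7/3 + w - h)*(-8 + h) = 8 - (-8 + h)*(7/3 + w - h))
D(-2, -6)*667 = (80/3 + (-6)² + 8*(-2) - 31/3*(-6) - 1*(-6)*(-2))*667 = (80/3 + 36 - 16 + 62 - 12)*667 = (290/3)*667 = 193430/3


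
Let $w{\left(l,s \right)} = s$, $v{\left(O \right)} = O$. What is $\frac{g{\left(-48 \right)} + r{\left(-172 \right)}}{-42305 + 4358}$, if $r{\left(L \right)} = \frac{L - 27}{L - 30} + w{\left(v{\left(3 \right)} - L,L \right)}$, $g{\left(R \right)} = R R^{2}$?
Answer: $\frac{7458043}{2555098} \approx 2.9189$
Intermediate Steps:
$g{\left(R \right)} = R^{3}$
$r{\left(L \right)} = L + \frac{-27 + L}{-30 + L}$ ($r{\left(L \right)} = \frac{L - 27}{L - 30} + L = \frac{-27 + L}{-30 + L} + L = L + \frac{-27 + L}{-30 + L}$)
$\frac{g{\left(-48 \right)} + r{\left(-172 \right)}}{-42305 + 4358} = \frac{\left(-48\right)^{3} + \frac{-27 + \left(-172\right)^{2} - -4988}{-30 - 172}}{-42305 + 4358} = \frac{-110592 + \frac{-27 + 29584 + 4988}{-202}}{-37947} = \left(-110592 - \frac{34545}{202}\right) \left(- \frac{1}{37947}\right) = \left(- \frac{22374129}{202}\right) \left(- \frac{1}{37947}\right) = \frac{7458043}{2555098}$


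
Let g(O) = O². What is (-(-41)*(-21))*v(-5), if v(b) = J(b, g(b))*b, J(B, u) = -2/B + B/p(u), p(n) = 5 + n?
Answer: 2009/2 ≈ 1004.5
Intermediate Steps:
J(B, u) = -2/B + B/(5 + u)
v(b) = b*(-2/b + b/(5 + b²)) (v(b) = (-2/b + b/(5 + b²))*b = b*(-2/b + b/(5 + b²)))
(-(-41)*(-21))*v(-5) = (-(-41)*(-21))*((-10 - 1*(-5)²)/(5 + (-5)²)) = (-41*21)*((-10 - 1*25)/(5 + 25)) = -861*(-10 - 25)/30 = -287*(-35)/10 = -861*(-7/6) = 2009/2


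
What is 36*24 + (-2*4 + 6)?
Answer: 862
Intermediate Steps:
36*24 + (-2*4 + 6) = 864 + (-8 + 6) = 864 - 2 = 862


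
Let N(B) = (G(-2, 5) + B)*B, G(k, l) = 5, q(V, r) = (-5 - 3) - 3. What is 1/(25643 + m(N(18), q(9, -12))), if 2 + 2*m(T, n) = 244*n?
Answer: 1/24300 ≈ 4.1152e-5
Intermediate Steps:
q(V, r) = -11 (q(V, r) = -8 - 3 = -11)
N(B) = B*(5 + B) (N(B) = (5 + B)*B = B*(5 + B))
m(T, n) = -1 + 122*n (m(T, n) = -1 + (244*n)/2 = -1 + 122*n)
1/(25643 + m(N(18), q(9, -12))) = 1/(25643 + (-1 + 122*(-11))) = 1/(25643 + (-1 - 1342)) = 1/(25643 - 1343) = 1/24300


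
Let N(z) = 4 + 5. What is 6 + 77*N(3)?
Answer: 699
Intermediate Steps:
N(z) = 9
6 + 77*N(3) = 6 + 77*9 = 6 + 693 = 699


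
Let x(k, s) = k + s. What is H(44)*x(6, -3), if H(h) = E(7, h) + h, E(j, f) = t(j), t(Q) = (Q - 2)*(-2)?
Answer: 102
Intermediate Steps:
t(Q) = 4 - 2*Q (t(Q) = (-2 + Q)*(-2) = 4 - 2*Q)
E(j, f) = 4 - 2*j
H(h) = -10 + h (H(h) = (4 - 2*7) + h = (4 - 14) + h = -10 + h)
H(44)*x(6, -3) = (-10 + 44)*(6 - 3) = 34*3 = 102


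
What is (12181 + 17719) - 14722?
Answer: 15178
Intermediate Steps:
(12181 + 17719) - 14722 = 29900 - 14722 = 15178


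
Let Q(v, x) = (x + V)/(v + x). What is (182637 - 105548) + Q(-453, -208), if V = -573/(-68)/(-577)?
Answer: 1999311068305/25934996 ≈ 77089.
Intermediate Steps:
V = -573/39236 (V = -573*(-1/68)*(-1/577) = (573/68)*(-1/577) = -573/39236 ≈ -0.014604)
Q(v, x) = (-573/39236 + x)/(v + x) (Q(v, x) = (x - 573/39236)/(v + x) = (-573/39236 + x)/(v + x))
(182637 - 105548) + Q(-453, -208) = (182637 - 105548) + (-573/39236 - 208)/(-453 - 208) = 77089 - 8161661/39236/(-661) = 77089 - 1/661*(-8161661/39236) = 77089 + 8161661/25934996 = 1999311068305/25934996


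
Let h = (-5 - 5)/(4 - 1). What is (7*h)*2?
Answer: -140/3 ≈ -46.667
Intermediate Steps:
h = -10/3 ≈ -3.3333
(7*h)*2 = (7*(-10/3))*2 = -70/3*2 = -140/3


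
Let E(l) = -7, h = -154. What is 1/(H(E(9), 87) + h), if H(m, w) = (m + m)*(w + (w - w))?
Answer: -1/1372 ≈ -0.00072886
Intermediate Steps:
H(m, w) = 2*m*w (H(m, w) = (2*m)*(w + 0) = (2*m)*w = 2*m*w)
1/(H(E(9), 87) + h) = 1/(2*(-7)*87 - 154) = 1/(-1218 - 154) = 1/(-1372) = -1/1372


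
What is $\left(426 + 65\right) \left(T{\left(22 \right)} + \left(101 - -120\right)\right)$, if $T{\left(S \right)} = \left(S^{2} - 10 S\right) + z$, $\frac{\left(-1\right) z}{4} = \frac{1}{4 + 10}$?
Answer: $\frac{1665963}{7} \approx 2.3799 \cdot 10^{5}$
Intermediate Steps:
$z = - \frac{2}{7}$ ($z = - \frac{4}{4 + 10} = - \frac{4}{14} = \left(-4\right) \frac{1}{14} = - \frac{2}{7} \approx -0.28571$)
$T{\left(S \right)} = - \frac{2}{7} + S^{2} - 10 S$ ($T{\left(S \right)} = \left(S^{2} - 10 S\right) - \frac{2}{7} = - \frac{2}{7} + S^{2} - 10 S$)
$\left(426 + 65\right) \left(T{\left(22 \right)} + \left(101 - -120\right)\right) = \left(426 + 65\right) \left(\left(- \frac{2}{7} + 22^{2} - 220\right) + \left(101 - -120\right)\right) = 491 \left(\left(- \frac{2}{7} + 484 - 220\right) + \left(101 + 120\right)\right) = 491 \left(\frac{1846}{7} + 221\right) = 491 \cdot \frac{3393}{7} = \frac{1665963}{7}$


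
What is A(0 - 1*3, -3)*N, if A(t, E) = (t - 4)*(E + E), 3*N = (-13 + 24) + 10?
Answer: 294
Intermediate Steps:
N = 7 (N = ((-13 + 24) + 10)/3 = (11 + 10)/3 = (⅓)*21 = 7)
A(t, E) = 2*E*(-4 + t) (A(t, E) = (-4 + t)*(2*E) = 2*E*(-4 + t))
A(0 - 1*3, -3)*N = (2*(-3)*(-4 + (0 - 1*3)))*7 = (2*(-3)*(-4 + (0 - 3)))*7 = (2*(-3)*(-4 - 3))*7 = (2*(-3)*(-7))*7 = 42*7 = 294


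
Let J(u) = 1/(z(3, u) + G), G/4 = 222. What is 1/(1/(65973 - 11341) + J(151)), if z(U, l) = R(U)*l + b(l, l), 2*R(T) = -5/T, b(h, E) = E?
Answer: 299328728/333271 ≈ 898.15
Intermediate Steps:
G = 888 (G = 4*222 = 888)
R(T) = -5/(2*T) (R(T) = (-5/T)/2 = -5/(2*T))
z(U, l) = l - 5*l/(2*U) (z(U, l) = (-5/(2*U))*l + l = -5*l/(2*U) + l = l - 5*l/(2*U))
J(u) = 1/(888 + u/6) (J(u) = 1/((u - 5/2*u/3) + 888) = 1/((u - 5/2*u*1/3) + 888) = 1/((u - 5*u/6) + 888) = 1/(u/6 + 888) = 1/(888 + u/6))
1/(1/(65973 - 11341) + J(151)) = 1/(1/(65973 - 11341) + 6/(5328 + 151)) = 1/(1/54632 + 6/5479) = 1/(333271/299328728) = 299328728/333271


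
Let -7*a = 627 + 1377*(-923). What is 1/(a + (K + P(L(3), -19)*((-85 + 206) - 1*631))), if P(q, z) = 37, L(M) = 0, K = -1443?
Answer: 7/1128153 ≈ 6.2048e-6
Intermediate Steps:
a = 1270344/7 (a = -(627 + 1377*(-923))/7 = -(627 - 1270971)/7 = -⅐*(-1270344) = 1270344/7 ≈ 1.8148e+5)
1/(a + (K + P(L(3), -19)*((-85 + 206) - 1*631))) = 1/(1270344/7 + (-1443 + 37*((-85 + 206) - 1*631))) = 1/(1270344/7 + (-1443 + 37*(121 - 631))) = 1/(1270344/7 + (-1443 + 37*(-510))) = 1/(1270344/7 + (-1443 - 18870)) = 1/(1270344/7 - 20313) = 1/(1128153/7) = 7/1128153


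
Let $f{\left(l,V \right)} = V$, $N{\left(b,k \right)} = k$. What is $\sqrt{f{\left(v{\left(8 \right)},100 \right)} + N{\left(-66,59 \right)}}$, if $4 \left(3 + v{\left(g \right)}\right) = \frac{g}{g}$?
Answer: $\sqrt{159} \approx 12.61$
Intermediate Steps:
$v{\left(g \right)} = - \frac{11}{4}$ ($v{\left(g \right)} = -3 + \frac{g \frac{1}{g}}{4} = -3 + \frac{1}{4} \cdot 1 = -3 + \frac{1}{4} = - \frac{11}{4}$)
$\sqrt{f{\left(v{\left(8 \right)},100 \right)} + N{\left(-66,59 \right)}} = \sqrt{100 + 59} = \sqrt{159}$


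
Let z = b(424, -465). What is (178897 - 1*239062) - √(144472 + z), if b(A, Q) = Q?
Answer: -60165 - √144007 ≈ -60545.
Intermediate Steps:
z = -465
(178897 - 1*239062) - √(144472 + z) = (178897 - 1*239062) - √(144472 - 465) = (178897 - 239062) - √144007 = -60165 - √144007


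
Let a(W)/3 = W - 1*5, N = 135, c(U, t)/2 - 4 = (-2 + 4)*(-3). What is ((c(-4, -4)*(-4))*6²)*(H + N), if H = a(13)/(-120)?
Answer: 388224/5 ≈ 77645.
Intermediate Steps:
c(U, t) = -4 (c(U, t) = 8 + 2*((-2 + 4)*(-3)) = 8 + 2*(2*(-3)) = 8 + 2*(-6) = 8 - 12 = -4)
a(W) = -15 + 3*W (a(W) = 3*(W - 1*5) = 3*(W - 5) = 3*(-5 + W) = -15 + 3*W)
H = -⅕ (H = (-15 + 3*13)/(-120) = (-15 + 39)*(-1/120) = 24*(-1/120) = -⅕ ≈ -0.20000)
((c(-4, -4)*(-4))*6²)*(H + N) = (-4*(-4)*6²)*(-⅕ + 135) = (16*36)*(674/5) = 576*(674/5) = 388224/5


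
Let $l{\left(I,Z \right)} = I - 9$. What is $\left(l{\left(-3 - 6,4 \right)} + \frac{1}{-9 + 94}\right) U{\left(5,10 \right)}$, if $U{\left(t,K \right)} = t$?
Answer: $- \frac{1529}{17} \approx -89.941$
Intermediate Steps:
$l{\left(I,Z \right)} = -9 + I$
$\left(l{\left(-3 - 6,4 \right)} + \frac{1}{-9 + 94}\right) U{\left(5,10 \right)} = \left(\left(-9 - 9\right) + \frac{1}{-9 + 94}\right) 5 = \left(\left(-9 - 9\right) + \frac{1}{85}\right) 5 = \left(-18 + \frac{1}{85}\right) 5 = \left(- \frac{1529}{85}\right) 5 = - \frac{1529}{17}$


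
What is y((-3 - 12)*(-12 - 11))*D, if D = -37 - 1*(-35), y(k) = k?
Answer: -690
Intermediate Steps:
D = -2 (D = -37 + 35 = -2)
y((-3 - 12)*(-12 - 11))*D = ((-3 - 12)*(-12 - 11))*(-2) = -15*(-23)*(-2) = 345*(-2) = -690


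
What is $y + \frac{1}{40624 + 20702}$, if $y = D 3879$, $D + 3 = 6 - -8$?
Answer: $\frac{2616719095}{61326} \approx 42669.0$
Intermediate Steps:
$D = 11$ ($D = -3 + \left(6 - -8\right) = -3 + \left(6 + 8\right) = -3 + 14 = 11$)
$y = 42669$ ($y = 11 \cdot 3879 = 42669$)
$y + \frac{1}{40624 + 20702} = 42669 + \frac{1}{40624 + 20702} = 42669 + \frac{1}{61326} = \frac{2616719095}{61326}$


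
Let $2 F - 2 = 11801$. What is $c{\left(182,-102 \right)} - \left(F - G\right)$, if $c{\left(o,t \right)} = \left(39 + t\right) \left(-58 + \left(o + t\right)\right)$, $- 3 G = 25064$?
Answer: $- \frac{93853}{6} \approx -15642.0$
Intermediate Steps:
$G = - \frac{25064}{3}$ ($G = \left(- \frac{1}{3}\right) 25064 = - \frac{25064}{3} \approx -8354.7$)
$F = \frac{11803}{2}$ ($F = 1 + \frac{1}{2} \cdot 11801 = 1 + \frac{11801}{2} = \frac{11803}{2} \approx 5901.5$)
$c{\left(o,t \right)} = \left(39 + t\right) \left(-58 + o + t\right)$
$c{\left(182,-102 \right)} - \left(F - G\right) = \left(-2262 + \left(-102\right)^{2} - -1938 + 39 \cdot 182 + 182 \left(-102\right)\right) - \frac{85537}{6} = \left(-2262 + 10404 + 1938 + 7098 - 18564\right) - \frac{85537}{6} = -1386 - \frac{85537}{6} = - \frac{93853}{6}$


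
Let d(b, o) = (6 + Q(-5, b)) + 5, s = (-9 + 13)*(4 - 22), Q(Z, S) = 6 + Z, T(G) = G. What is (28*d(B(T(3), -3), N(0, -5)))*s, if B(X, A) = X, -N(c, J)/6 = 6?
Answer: -24192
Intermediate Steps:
N(c, J) = -36 (N(c, J) = -6*6 = -36)
s = -72 (s = 4*(-18) = -72)
d(b, o) = 12 (d(b, o) = (6 + (6 - 5)) + 5 = (6 + 1) + 5 = 7 + 5 = 12)
(28*d(B(T(3), -3), N(0, -5)))*s = (28*12)*(-72) = 336*(-72) = -24192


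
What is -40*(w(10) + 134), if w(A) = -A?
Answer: -4960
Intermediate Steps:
-40*(w(10) + 134) = -40*(-1*10 + 134) = -40*(-10 + 134) = -40*124 = -4960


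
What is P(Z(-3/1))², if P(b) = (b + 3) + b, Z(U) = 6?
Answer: 225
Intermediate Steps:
P(b) = 3 + 2*b (P(b) = (3 + b) + b = 3 + 2*b)
P(Z(-3/1))² = (3 + 2*6)² = (3 + 12)² = 15² = 225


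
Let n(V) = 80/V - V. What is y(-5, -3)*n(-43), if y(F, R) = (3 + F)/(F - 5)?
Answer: 1769/215 ≈ 8.2279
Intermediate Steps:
y(F, R) = (3 + F)/(-5 + F)
n(V) = -V + 80/V
y(-5, -3)*n(-43) = ((3 - 5)/(-5 - 5))*(-1*(-43) + 80/(-43)) = (-2/(-10))*(43 + 80*(-1/43)) = (-⅒*(-2))*(43 - 80/43) = (⅕)*(1769/43) = 1769/215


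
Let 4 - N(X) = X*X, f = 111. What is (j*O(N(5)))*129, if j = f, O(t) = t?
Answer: -300699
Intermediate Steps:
N(X) = 4 - X² (N(X) = 4 - X*X = 4 - X²)
j = 111
(j*O(N(5)))*129 = (111*(4 - 1*5²))*129 = (111*(4 - 1*25))*129 = (111*(4 - 25))*129 = (111*(-21))*129 = -2331*129 = -300699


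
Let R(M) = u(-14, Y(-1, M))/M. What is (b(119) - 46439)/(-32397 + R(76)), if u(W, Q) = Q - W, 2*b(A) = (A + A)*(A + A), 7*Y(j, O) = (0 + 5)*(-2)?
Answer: 2409561/4308779 ≈ 0.55922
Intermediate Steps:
Y(j, O) = -10/7 (Y(j, O) = ((0 + 5)*(-2))/7 = (5*(-2))/7 = (⅐)*(-10) = -10/7)
b(A) = 2*A² (b(A) = ((A + A)*(A + A))/2 = ((2*A)*(2*A))/2 = (4*A²)/2 = 2*A²)
R(M) = 88/(7*M) (R(M) = (-10/7 - 1*(-14))/M = (-10/7 + 14)/M = 88/(7*M))
(b(119) - 46439)/(-32397 + R(76)) = (2*119² - 46439)/(-32397 + (88/7)/76) = (2*14161 - 46439)/(-32397 + (88/7)*(1/76)) = (28322 - 46439)/(-32397 + 22/133) = -18117/(-4308779/133) = -18117*(-133/4308779) = 2409561/4308779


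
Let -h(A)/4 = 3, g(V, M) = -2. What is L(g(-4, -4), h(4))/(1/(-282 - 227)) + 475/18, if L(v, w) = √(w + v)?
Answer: 475/18 - 509*I*√14 ≈ 26.389 - 1904.5*I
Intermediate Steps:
h(A) = -12 (h(A) = -4*3 = -12)
L(v, w) = √(v + w)
L(g(-4, -4), h(4))/(1/(-282 - 227)) + 475/18 = √(-2 - 12)/(1/(-282 - 227)) + 475/18 = √(-14)/(1/(-509)) + 475*(1/18) = (I*√14)/(-1/509) + 475/18 = (I*√14)*(-509) + 475/18 = -509*I*√14 + 475/18 = 475/18 - 509*I*√14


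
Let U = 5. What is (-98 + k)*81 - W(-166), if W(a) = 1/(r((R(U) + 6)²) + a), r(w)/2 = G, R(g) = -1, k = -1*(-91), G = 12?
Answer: -80513/142 ≈ -566.99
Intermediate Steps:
k = 91
r(w) = 24 (r(w) = 2*12 = 24)
W(a) = 1/(24 + a)
(-98 + k)*81 - W(-166) = (-98 + 91)*81 - 1/(24 - 166) = -7*81 - 1/(-142) = -567 - 1*(-1/142) = -567 + 1/142 = -80513/142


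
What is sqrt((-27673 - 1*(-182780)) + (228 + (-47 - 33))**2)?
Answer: sqrt(177011) ≈ 420.73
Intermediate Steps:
sqrt((-27673 - 1*(-182780)) + (228 + (-47 - 33))**2) = sqrt((-27673 + 182780) + (228 - 80)**2) = sqrt(155107 + 148**2) = sqrt(155107 + 21904) = sqrt(177011)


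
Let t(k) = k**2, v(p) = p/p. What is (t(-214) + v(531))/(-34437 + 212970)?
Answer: 45797/178533 ≈ 0.25652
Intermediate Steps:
v(p) = 1
(t(-214) + v(531))/(-34437 + 212970) = ((-214)**2 + 1)/(-34437 + 212970) = (45796 + 1)/178533 = 45797*(1/178533) = 45797/178533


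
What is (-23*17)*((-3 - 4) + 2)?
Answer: 1955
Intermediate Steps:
(-23*17)*((-3 - 4) + 2) = -391*(-7 + 2) = -391*(-5) = 1955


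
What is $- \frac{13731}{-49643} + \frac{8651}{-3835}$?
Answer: $- \frac{376803208}{190380905} \approx -1.9792$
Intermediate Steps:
$- \frac{13731}{-49643} + \frac{8651}{-3835} = \left(-13731\right) \left(- \frac{1}{49643}\right) + 8651 \left(- \frac{1}{3835}\right) = \frac{13731}{49643} - \frac{8651}{3835} = - \frac{376803208}{190380905}$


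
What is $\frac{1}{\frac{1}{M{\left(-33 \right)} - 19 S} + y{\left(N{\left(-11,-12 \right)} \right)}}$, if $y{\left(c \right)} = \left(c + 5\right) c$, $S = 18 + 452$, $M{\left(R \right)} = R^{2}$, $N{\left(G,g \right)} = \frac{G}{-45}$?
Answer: $\frac{15878025}{20353211} \approx 0.78012$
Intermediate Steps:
$N{\left(G,g \right)} = - \frac{G}{45}$ ($N{\left(G,g \right)} = G \left(- \frac{1}{45}\right) = - \frac{G}{45}$)
$S = 470$
$y{\left(c \right)} = c \left(5 + c\right)$ ($y{\left(c \right)} = \left(5 + c\right) c = c \left(5 + c\right)$)
$\frac{1}{\frac{1}{M{\left(-33 \right)} - 19 S} + y{\left(N{\left(-11,-12 \right)} \right)}} = \frac{1}{\frac{1}{\left(-33\right)^{2} - 8930} + \left(- \frac{1}{45}\right) \left(-11\right) \left(5 - - \frac{11}{45}\right)} = \frac{1}{\frac{1}{1089 - 8930} + \frac{11 \left(5 + \frac{11}{45}\right)}{45}} = \frac{1}{\frac{1}{-7841} + \frac{11}{45} \cdot \frac{236}{45}} = \frac{1}{- \frac{1}{7841} + \frac{2596}{2025}} = \frac{1}{\frac{20353211}{15878025}} = \frac{15878025}{20353211}$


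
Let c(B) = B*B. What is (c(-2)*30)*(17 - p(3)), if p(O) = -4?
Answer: 2520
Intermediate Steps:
c(B) = B²
(c(-2)*30)*(17 - p(3)) = ((-2)²*30)*(17 - 1*(-4)) = (4*30)*(17 + 4) = 120*21 = 2520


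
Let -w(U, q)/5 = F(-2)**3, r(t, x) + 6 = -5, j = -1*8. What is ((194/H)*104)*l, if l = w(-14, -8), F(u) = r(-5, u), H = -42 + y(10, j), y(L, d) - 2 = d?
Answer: -8391955/3 ≈ -2.7973e+6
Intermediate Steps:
j = -8
r(t, x) = -11 (r(t, x) = -6 - 5 = -11)
y(L, d) = 2 + d
H = -48 (H = -42 + (2 - 8) = -42 - 6 = -48)
F(u) = -11
w(U, q) = 6655 (w(U, q) = -5*(-11)**3 = -5*(-1331) = 6655)
l = 6655
((194/H)*104)*l = ((194/(-48))*104)*6655 = ((194*(-1/48))*104)*6655 = -97/24*104*6655 = -1261/3*6655 = -8391955/3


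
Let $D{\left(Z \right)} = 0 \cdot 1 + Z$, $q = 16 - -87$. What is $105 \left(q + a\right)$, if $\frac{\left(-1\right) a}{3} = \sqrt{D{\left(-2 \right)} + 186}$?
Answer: $10815 - 630 \sqrt{46} \approx 6542.1$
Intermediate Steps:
$q = 103$ ($q = 16 + 87 = 103$)
$D{\left(Z \right)} = Z$ ($D{\left(Z \right)} = 0 + Z = Z$)
$a = - 6 \sqrt{46}$ ($a = - 3 \sqrt{-2 + 186} = - 3 \sqrt{184} = - 3 \cdot 2 \sqrt{46} = - 6 \sqrt{46} \approx -40.694$)
$105 \left(q + a\right) = 105 \left(103 - 6 \sqrt{46}\right) = 10815 - 630 \sqrt{46}$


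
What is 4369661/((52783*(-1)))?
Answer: -4369661/52783 ≈ -82.785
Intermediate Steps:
4369661/((52783*(-1))) = 4369661/(-52783) = 4369661*(-1/52783) = -4369661/52783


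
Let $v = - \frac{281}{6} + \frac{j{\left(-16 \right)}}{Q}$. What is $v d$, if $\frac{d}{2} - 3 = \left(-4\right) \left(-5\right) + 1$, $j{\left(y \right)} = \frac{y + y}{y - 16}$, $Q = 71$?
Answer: $- \frac{159560}{71} \approx -2247.3$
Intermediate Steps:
$j{\left(y \right)} = \frac{2 y}{-16 + y}$
$d = 48$ ($d = 6 + 2 \left(\left(-4\right) \left(-5\right) + 1\right) = 6 + 2 \left(20 + 1\right) = 6 + 2 \cdot 21 = 6 + 42 = 48$)
$v = - \frac{19945}{426}$ ($v = - \frac{281}{6} + \frac{2 \left(-16\right) \frac{1}{-16 - 16}}{71} = \left(-281\right) \frac{1}{6} + 2 \left(-16\right) \frac{1}{-32} \cdot \frac{1}{71} = - \frac{281}{6} + 2 \left(-16\right) \left(- \frac{1}{32}\right) \frac{1}{71} = - \frac{281}{6} + 1 \cdot \frac{1}{71} = - \frac{281}{6} + \frac{1}{71} = - \frac{19945}{426} \approx -46.819$)
$v d = \left(- \frac{19945}{426}\right) 48 = - \frac{159560}{71}$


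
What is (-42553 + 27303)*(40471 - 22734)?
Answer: -270489250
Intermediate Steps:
(-42553 + 27303)*(40471 - 22734) = -15250*17737 = -270489250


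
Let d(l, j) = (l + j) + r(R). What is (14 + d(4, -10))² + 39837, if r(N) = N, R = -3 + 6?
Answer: 39958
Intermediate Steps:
R = 3
d(l, j) = 3 + j + l (d(l, j) = (l + j) + 3 = (j + l) + 3 = 3 + j + l)
(14 + d(4, -10))² + 39837 = (14 + (3 - 10 + 4))² + 39837 = (14 - 3)² + 39837 = 11² + 39837 = 121 + 39837 = 39958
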